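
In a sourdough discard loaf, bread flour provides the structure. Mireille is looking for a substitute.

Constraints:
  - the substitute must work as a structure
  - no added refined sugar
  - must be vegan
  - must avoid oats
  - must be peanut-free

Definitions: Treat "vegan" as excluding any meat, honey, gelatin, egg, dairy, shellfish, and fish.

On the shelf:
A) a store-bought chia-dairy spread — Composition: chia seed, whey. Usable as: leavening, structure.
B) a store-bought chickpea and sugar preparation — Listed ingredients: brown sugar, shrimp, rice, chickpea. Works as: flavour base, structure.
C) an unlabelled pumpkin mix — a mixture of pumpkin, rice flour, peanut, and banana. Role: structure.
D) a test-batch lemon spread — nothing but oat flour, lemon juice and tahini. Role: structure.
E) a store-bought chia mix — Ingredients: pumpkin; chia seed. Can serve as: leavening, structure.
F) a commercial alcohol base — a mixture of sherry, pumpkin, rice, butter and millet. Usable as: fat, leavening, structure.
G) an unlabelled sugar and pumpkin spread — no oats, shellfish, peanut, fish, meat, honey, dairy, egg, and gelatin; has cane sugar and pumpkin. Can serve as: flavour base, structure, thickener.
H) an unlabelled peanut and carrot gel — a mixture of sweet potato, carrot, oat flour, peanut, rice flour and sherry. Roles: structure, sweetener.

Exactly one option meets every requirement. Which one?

A: has whey, so not vegan — out
B: has shrimp, so not vegan; has brown sugar, so not no-added-sugar — reject
C: has peanut, so not peanut-free — no
D: has oat flour, so not oat-free — no
E: only chia seed and pumpkin; none excluded — valid
F: has butter, so not vegan — reject
G: has cane sugar, so not no-added-sugar — reject
H: has peanut, so not peanut-free; has oat flour, so not oat-free — no

E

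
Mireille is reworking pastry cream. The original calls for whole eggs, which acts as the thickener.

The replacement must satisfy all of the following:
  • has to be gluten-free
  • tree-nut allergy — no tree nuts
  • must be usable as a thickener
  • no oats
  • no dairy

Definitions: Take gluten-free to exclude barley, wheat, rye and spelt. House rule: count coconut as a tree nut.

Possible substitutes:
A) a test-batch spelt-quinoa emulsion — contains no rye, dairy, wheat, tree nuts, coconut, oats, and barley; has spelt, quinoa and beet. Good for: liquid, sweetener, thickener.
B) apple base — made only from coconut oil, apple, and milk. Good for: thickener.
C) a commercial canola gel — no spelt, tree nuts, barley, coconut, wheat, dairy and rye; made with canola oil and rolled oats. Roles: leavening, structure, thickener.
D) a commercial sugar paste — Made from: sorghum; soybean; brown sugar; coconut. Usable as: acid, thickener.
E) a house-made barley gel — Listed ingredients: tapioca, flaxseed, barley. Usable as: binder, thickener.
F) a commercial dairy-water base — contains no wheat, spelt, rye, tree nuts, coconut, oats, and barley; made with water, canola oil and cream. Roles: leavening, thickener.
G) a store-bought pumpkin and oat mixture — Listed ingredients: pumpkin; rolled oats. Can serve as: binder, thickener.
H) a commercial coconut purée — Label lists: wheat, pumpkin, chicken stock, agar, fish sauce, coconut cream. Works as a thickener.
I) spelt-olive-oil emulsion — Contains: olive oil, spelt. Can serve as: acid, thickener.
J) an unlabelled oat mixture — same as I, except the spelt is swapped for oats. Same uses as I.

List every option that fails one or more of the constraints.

A: has spelt, so not gluten-free — no
B: has milk, so not dairy-free; has coconut oil, so not tree-nut-free — out
C: has rolled oats, so not oat-free — out
D: has coconut, so not tree-nut-free — out
E: has barley, so not gluten-free — out
F: has cream, so not dairy-free — out
G: has rolled oats, so not oat-free — out
H: has wheat, so not gluten-free; has coconut cream, so not tree-nut-free — reject
I: has spelt, so not gluten-free — out
J: has oats, so not oat-free — no

A, B, C, D, E, F, G, H, I, J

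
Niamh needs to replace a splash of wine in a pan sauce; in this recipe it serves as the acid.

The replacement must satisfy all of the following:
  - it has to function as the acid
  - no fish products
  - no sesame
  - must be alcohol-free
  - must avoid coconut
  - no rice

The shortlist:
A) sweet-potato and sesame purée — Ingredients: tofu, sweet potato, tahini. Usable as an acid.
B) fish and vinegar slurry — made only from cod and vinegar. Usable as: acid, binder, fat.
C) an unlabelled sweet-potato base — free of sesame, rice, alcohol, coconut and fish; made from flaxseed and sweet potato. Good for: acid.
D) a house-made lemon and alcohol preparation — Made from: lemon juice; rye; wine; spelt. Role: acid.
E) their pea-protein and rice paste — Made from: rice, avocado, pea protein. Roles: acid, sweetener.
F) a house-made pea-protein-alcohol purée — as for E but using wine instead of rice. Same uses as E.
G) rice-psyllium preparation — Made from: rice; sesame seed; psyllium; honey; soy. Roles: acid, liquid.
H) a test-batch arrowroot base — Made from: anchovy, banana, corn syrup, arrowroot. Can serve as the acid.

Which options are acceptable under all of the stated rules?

C

A: has tahini, so not sesame-free — no
B: has cod, so not fish-free — reject
C: all constraints satisfied — valid
D: has wine, so not alcohol-free — out
E: has rice, so not rice-free — out
F: has wine, so not alcohol-free — no
G: has sesame seed, so not sesame-free; has rice, so not rice-free — out
H: has anchovy, so not fish-free — reject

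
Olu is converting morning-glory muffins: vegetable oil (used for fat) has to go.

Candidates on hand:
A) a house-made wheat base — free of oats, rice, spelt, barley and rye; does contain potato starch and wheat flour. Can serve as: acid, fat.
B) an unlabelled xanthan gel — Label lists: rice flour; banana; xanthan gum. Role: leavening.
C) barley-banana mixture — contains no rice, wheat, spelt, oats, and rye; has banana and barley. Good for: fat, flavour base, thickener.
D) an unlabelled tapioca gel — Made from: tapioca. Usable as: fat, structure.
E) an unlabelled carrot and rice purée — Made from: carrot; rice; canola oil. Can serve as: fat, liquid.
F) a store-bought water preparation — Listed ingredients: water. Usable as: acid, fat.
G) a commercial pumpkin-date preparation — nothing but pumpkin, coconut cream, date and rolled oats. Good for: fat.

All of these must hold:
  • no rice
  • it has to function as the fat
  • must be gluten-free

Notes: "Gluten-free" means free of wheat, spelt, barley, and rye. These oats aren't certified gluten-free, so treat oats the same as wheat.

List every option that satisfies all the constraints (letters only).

A: has wheat flour, so not gluten-free — no
B: not usable as a fat; has rice flour, so not rice-free — no
C: has barley, so not gluten-free — out
D: no rice, gluten-free — OK
E: has rice, so not rice-free — out
F: works as a fat, no rice, gluten-free — OK
G: has rolled oats, so not gluten-free — out

D, F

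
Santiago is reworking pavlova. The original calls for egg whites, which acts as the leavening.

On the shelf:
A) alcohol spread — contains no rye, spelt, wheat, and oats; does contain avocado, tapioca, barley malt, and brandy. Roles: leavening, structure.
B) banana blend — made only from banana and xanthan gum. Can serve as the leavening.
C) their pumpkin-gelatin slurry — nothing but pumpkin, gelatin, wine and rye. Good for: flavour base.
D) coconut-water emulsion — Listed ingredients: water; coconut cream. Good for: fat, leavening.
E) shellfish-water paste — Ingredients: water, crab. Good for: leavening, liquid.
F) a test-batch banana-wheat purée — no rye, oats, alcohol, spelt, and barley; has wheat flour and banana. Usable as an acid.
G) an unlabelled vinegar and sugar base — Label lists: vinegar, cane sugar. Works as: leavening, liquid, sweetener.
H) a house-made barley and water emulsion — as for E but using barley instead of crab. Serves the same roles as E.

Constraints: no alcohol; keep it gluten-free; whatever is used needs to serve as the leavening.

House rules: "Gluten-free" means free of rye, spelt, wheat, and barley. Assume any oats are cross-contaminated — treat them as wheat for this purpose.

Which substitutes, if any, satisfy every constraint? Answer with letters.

A: has barley malt, so not gluten-free; has brandy, so not alcohol-free — no
B: only banana and xanthan gum; none excluded — keep
C: not usable as a leavening; has rye, so not gluten-free (and 1 more) — out
D: every rule checks out — valid
E: nothing on the exclusion list — valid
F: not usable as a leavening; has wheat flour, so not gluten-free — out
G: only cane sugar and vinegar; none excluded — valid
H: has barley, so not gluten-free — out

B, D, E, G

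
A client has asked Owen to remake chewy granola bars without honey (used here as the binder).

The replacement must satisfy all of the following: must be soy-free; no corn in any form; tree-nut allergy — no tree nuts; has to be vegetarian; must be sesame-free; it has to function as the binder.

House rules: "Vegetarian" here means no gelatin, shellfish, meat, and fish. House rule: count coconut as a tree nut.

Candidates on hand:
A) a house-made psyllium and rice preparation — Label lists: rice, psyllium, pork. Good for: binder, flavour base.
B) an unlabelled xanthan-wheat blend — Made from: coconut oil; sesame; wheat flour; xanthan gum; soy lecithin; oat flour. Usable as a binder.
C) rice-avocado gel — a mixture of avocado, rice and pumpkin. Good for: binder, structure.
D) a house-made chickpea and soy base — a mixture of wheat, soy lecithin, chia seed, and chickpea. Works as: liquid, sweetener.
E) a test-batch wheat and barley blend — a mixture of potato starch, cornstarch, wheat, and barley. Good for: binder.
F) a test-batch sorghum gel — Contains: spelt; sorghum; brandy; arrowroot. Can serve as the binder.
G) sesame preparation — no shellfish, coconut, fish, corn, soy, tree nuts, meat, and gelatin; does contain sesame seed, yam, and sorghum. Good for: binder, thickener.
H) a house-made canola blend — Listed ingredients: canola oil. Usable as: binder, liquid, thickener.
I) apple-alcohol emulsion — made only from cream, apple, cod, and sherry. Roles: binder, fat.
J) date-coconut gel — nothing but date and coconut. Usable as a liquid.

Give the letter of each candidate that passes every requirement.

A: has pork, so not vegetarian — out
B: has coconut oil, so not tree-nut-free; has soy lecithin, so not soy-free (and 1 more) — reject
C: no soy, no corn — keep
D: not usable as a binder; has soy lecithin, so not soy-free — reject
E: has cornstarch, so not corn-free — reject
F: works as a binder, no corn, tree-nut-free — valid
G: has sesame seed, so not sesame-free — no
H: works as a binder, vegetarian, no corn — OK
I: has cod, so not vegetarian — no
J: not usable as a binder; has coconut, so not tree-nut-free — out

C, F, H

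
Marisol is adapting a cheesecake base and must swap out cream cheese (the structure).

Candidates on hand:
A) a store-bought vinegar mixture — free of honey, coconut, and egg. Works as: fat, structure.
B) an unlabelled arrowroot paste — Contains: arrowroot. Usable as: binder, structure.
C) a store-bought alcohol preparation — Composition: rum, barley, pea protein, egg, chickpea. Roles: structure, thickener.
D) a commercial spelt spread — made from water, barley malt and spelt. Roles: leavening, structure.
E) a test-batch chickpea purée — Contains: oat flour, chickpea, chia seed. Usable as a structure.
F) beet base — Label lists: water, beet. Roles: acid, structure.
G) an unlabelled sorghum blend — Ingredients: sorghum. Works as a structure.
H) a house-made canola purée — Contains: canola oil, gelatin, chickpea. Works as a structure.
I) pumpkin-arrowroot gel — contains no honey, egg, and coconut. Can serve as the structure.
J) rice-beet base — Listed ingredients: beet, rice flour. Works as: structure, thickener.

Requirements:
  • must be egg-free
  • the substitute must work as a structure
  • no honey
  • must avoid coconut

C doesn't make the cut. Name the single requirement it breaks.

usable as a structure: satisfied
egg-free: has egg — fails
coconut-free: satisfied
honey-free: satisfied

egg-free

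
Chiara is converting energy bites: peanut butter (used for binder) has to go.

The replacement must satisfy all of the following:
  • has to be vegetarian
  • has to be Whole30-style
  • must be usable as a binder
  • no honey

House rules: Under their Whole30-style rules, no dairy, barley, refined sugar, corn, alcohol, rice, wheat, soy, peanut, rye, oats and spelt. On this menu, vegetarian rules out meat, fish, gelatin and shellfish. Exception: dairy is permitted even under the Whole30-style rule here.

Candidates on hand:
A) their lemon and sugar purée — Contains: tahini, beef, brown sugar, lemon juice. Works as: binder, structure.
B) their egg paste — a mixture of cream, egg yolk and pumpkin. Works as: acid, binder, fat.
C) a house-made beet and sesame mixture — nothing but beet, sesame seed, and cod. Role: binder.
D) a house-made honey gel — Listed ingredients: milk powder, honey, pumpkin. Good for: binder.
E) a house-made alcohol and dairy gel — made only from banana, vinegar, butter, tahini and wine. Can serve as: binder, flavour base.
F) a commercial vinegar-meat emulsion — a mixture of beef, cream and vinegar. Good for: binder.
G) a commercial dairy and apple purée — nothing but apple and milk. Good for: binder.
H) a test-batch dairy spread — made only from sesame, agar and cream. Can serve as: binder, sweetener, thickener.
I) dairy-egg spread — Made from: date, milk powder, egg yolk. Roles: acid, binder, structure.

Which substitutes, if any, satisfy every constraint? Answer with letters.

A: has brown sugar, so not Whole30-style; has beef, so not vegetarian — no
B: dairy is permitted under the Whole30-style carve-out; nothing else excluded — valid
C: has cod, so not vegetarian — no
D: has honey, so not honey-free — out
E: has wine, so not Whole30-style — out
F: has beef, so not vegetarian — reject
G: dairy is permitted under the Whole30-style carve-out; nothing else excluded — keep
H: dairy is permitted under the Whole30-style carve-out; nothing else excluded — keep
I: dairy is permitted under the Whole30-style carve-out; nothing else excluded — keep

B, G, H, I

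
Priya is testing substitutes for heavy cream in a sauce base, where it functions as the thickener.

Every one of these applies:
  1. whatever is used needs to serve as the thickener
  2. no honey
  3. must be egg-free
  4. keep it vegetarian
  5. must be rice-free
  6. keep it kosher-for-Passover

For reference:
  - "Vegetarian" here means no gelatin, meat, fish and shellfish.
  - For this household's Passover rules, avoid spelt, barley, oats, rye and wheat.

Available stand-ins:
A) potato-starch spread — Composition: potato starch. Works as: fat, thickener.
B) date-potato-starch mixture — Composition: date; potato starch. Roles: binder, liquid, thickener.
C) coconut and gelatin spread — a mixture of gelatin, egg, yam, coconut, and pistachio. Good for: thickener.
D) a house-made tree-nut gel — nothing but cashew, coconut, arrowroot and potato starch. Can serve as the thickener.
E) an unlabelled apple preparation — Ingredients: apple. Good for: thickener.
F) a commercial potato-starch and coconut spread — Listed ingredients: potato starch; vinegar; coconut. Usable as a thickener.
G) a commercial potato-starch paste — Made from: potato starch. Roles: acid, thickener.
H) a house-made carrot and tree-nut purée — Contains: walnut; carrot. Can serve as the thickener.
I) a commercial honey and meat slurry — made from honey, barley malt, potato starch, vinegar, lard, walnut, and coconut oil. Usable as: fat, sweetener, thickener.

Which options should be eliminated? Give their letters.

A: nothing on the exclusion list — keep
B: no honey, kosher-for-Passover — valid
C: has gelatin, so not vegetarian; has egg, so not egg-free — no
D: works as a thickener, kosher-for-Passover, vegetarian — keep
E: works as a thickener, vegetarian, kosher-for-Passover — keep
F: only coconut, vinegar and potato starch; none excluded — valid
G: every rule checks out — keep
H: nothing on the exclusion list — OK
I: has lard, so not vegetarian; has barley malt, so not kosher-for-Passover (and 1 more) — no

C, I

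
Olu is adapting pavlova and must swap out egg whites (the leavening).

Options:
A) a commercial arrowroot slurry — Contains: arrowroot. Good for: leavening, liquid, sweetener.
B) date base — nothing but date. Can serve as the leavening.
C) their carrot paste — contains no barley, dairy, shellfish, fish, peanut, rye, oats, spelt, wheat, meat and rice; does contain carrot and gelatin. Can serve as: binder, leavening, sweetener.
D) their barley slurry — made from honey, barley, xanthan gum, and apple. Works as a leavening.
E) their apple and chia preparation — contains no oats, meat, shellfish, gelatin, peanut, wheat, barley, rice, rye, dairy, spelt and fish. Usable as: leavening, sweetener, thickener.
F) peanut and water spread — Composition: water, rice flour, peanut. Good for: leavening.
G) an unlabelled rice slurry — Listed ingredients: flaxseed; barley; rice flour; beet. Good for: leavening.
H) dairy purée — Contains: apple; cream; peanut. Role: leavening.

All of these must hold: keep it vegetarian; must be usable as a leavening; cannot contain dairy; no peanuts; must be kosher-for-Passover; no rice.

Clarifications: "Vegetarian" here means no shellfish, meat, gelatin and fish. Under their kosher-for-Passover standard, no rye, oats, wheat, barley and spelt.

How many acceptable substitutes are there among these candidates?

A: only arrowroot; none excluded — keep
B: all constraints satisfied — valid
C: has gelatin, so not vegetarian — out
D: has barley, so not kosher-for-Passover — reject
E: works as a leavening, no dairy, no peanut — OK
F: has peanut, so not peanut-free; has rice flour, so not rice-free — reject
G: has barley, so not kosher-for-Passover; has rice flour, so not rice-free — no
H: has peanut, so not peanut-free; has cream, so not dairy-free — reject

3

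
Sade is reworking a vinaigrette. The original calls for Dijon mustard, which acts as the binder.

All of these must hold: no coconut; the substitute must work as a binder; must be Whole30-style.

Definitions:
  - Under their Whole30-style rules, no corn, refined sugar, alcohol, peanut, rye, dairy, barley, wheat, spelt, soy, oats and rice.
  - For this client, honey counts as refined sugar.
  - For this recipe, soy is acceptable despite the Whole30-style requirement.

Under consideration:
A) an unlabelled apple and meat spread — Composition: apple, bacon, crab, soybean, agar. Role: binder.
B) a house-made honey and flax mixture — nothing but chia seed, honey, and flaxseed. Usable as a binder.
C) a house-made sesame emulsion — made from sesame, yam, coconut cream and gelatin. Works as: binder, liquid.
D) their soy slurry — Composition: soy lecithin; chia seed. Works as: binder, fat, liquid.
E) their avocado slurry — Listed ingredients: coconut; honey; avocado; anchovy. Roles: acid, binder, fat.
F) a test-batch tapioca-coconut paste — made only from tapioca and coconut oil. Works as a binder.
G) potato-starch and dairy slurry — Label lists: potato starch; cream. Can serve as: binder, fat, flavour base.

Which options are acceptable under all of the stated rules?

A, D

A: soy is permitted under the Whole30-style carve-out; nothing else excluded — OK
B: has honey, so not Whole30-style — no
C: has coconut cream, so not coconut-free — out
D: soy is permitted under the Whole30-style carve-out; nothing else excluded — keep
E: has honey, so not Whole30-style; has coconut, so not coconut-free — out
F: has coconut oil, so not coconut-free — reject
G: has cream, so not Whole30-style — reject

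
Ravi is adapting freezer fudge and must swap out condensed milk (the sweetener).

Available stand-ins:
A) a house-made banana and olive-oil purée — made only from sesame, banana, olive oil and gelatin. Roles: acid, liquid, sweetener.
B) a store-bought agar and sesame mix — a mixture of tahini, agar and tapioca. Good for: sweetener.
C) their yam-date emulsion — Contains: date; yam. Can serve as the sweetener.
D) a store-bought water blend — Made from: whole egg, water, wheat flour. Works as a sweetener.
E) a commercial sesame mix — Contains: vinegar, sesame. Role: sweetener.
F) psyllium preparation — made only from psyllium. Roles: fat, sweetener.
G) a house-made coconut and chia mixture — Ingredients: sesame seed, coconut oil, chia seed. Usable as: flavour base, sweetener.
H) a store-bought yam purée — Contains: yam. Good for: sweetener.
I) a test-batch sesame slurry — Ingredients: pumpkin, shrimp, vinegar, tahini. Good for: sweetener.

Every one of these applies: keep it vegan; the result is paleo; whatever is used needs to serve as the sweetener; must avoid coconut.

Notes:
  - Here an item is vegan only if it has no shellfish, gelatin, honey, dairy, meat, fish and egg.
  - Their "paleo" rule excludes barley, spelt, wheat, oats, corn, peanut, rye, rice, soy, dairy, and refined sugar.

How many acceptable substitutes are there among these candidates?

A: has gelatin, so not vegan — no
B: nothing on the exclusion list — keep
C: nothing on the exclusion list — keep
D: has whole egg, so not vegan; has wheat flour, so not paleo — no
E: all constraints satisfied — valid
F: only psyllium; none excluded — keep
G: has coconut oil, so not coconut-free — out
H: works as a sweetener, no coconut, vegan — OK
I: has shrimp, so not vegan — out

5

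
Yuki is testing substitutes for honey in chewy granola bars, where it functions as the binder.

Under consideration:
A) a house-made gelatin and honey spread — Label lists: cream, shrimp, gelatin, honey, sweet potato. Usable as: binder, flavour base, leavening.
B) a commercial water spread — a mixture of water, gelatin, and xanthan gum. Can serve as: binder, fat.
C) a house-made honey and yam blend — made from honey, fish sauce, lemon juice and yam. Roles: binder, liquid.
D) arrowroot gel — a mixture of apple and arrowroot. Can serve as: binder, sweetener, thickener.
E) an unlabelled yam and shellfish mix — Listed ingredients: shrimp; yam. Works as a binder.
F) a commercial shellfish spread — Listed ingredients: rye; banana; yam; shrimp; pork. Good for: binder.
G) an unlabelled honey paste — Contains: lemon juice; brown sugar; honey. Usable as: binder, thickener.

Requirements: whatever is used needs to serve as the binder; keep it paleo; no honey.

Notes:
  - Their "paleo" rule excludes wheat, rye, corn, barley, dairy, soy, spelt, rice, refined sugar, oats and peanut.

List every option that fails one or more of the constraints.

A, C, F, G

A: has cream, so not paleo; has honey, so not honey-free — out
B: only gelatin, water, and xanthan gum; none excluded — valid
C: has honey, so not honey-free — no
D: all constraints satisfied — keep
E: all constraints satisfied — keep
F: has rye, so not paleo — no
G: has brown sugar, so not paleo; has honey, so not honey-free — reject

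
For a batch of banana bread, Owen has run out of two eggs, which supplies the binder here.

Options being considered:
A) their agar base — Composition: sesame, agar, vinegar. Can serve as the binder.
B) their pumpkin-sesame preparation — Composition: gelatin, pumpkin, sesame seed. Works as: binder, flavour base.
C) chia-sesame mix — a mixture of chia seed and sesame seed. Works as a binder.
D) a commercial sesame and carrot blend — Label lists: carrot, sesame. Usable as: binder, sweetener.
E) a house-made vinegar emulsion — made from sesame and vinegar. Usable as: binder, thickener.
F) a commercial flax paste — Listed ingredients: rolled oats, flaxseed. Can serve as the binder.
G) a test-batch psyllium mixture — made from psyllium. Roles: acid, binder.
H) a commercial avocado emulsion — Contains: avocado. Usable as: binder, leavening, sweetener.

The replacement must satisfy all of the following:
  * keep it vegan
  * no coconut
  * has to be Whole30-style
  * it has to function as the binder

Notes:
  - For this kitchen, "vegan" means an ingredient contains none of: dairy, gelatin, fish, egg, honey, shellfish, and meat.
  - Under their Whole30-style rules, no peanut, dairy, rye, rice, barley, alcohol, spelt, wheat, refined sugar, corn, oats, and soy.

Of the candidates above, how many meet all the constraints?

A: every rule checks out — valid
B: has gelatin, so not vegan — out
C: every rule checks out — OK
D: works as a binder, Whole30-style, vegan — valid
E: only sesame and vinegar; none excluded — keep
F: has rolled oats, so not Whole30-style — no
G: all constraints satisfied — keep
H: works as a binder, Whole30-style, vegan — valid

6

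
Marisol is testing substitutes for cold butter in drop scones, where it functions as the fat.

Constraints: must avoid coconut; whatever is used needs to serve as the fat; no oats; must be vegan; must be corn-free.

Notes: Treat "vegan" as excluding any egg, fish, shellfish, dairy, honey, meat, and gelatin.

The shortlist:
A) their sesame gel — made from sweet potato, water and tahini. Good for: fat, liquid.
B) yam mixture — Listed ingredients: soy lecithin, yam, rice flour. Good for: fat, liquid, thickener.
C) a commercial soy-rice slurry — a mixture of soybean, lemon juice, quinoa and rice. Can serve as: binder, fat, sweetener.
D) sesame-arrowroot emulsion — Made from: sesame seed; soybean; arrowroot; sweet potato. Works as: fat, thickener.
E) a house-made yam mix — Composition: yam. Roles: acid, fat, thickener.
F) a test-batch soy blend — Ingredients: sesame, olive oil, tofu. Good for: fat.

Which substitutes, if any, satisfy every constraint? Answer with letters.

A, B, C, D, E, F

A: works as a fat, vegan, no oats — keep
B: only rice flour, soy lecithin, and yam; none excluded — keep
C: nothing on the exclusion list — valid
D: all constraints satisfied — valid
E: works as a fat, vegan, no coconut — valid
F: only sesame, tofu, and olive oil; none excluded — OK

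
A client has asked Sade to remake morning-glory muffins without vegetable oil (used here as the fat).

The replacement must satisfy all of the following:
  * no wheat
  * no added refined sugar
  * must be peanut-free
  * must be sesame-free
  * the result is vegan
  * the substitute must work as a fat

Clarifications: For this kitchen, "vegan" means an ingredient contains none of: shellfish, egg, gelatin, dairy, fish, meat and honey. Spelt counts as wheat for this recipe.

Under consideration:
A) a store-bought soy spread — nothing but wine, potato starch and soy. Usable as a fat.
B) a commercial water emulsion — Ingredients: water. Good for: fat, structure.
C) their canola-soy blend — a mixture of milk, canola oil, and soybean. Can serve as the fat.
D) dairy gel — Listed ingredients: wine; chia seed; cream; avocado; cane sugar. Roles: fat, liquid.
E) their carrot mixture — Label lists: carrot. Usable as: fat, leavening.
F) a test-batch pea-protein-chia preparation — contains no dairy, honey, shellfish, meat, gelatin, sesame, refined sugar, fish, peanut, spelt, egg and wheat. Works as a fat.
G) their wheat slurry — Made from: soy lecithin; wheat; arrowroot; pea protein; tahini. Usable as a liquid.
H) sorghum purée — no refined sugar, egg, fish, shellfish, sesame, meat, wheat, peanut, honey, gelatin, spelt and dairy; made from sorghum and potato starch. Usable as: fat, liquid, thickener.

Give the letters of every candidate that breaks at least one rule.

C, D, G

A: only wine, soy and potato starch; none excluded — OK
B: only water; none excluded — keep
C: has milk, so not vegan — no
D: has cream, so not vegan; has cane sugar, so not no-added-sugar — no
E: only carrot; none excluded — keep
F: nothing on the exclusion list — keep
G: not usable as a fat; has wheat, so not wheat-free (and 1 more) — reject
H: wheat-free, no refined sugar — valid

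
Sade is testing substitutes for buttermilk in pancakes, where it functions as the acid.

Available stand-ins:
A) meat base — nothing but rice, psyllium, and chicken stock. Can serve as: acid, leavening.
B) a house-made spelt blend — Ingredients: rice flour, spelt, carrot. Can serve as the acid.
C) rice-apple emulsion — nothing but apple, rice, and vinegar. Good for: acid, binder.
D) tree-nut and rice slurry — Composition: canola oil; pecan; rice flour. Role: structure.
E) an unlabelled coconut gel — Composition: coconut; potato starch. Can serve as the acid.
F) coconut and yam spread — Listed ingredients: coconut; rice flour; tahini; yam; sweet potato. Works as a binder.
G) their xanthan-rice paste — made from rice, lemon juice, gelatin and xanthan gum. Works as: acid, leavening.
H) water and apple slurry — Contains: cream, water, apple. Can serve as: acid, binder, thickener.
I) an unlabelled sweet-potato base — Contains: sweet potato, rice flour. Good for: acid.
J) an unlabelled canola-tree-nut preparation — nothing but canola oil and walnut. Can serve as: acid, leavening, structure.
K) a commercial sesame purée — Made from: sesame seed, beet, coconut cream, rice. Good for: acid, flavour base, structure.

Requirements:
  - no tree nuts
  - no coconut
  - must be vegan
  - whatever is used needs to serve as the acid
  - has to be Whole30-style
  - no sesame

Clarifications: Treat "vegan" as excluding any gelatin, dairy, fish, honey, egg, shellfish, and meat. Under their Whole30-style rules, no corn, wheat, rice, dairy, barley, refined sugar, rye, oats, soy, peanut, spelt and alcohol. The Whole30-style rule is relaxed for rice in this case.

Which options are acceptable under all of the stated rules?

A: has chicken stock, so not vegan — no
B: has spelt, so not Whole30-style — out
C: rice is permitted under the Whole30-style carve-out; nothing else excluded — OK
D: not usable as an acid; has pecan, so not tree-nut-free — out
E: has coconut, so not coconut-free — out
F: not usable as an acid; has coconut, so not coconut-free (and 1 more) — reject
G: has gelatin, so not vegan — reject
H: has cream, so not vegan; has cream, so not Whole30-style — out
I: rice is permitted under the Whole30-style carve-out; nothing else excluded — keep
J: has walnut, so not tree-nut-free — reject
K: has coconut cream, so not coconut-free; has sesame seed, so not sesame-free — reject

C, I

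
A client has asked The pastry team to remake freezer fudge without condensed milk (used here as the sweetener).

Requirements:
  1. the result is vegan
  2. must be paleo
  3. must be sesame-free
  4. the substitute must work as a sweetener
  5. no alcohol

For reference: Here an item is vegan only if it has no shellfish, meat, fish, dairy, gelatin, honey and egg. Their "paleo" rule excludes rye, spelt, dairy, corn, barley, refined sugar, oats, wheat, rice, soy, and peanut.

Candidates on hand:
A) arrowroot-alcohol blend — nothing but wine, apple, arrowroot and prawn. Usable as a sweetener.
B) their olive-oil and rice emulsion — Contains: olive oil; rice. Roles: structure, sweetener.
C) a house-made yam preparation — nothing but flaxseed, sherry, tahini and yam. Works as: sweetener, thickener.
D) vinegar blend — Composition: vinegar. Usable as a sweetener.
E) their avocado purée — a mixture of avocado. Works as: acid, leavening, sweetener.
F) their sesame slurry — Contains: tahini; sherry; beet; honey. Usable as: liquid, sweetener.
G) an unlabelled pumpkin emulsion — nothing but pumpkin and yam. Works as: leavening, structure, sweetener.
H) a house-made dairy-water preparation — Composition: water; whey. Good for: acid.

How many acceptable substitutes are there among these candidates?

3

A: has prawn, so not vegan; has wine, so not alcohol-free — no
B: has rice, so not paleo — out
C: has tahini, so not sesame-free; has sherry, so not alcohol-free — no
D: only vinegar; none excluded — valid
E: only avocado; none excluded — keep
F: has honey, so not vegan; has tahini, so not sesame-free (and 1 more) — out
G: only pumpkin and yam; none excluded — OK
H: not usable as a sweetener; has whey, so not vegan (and 1 more) — out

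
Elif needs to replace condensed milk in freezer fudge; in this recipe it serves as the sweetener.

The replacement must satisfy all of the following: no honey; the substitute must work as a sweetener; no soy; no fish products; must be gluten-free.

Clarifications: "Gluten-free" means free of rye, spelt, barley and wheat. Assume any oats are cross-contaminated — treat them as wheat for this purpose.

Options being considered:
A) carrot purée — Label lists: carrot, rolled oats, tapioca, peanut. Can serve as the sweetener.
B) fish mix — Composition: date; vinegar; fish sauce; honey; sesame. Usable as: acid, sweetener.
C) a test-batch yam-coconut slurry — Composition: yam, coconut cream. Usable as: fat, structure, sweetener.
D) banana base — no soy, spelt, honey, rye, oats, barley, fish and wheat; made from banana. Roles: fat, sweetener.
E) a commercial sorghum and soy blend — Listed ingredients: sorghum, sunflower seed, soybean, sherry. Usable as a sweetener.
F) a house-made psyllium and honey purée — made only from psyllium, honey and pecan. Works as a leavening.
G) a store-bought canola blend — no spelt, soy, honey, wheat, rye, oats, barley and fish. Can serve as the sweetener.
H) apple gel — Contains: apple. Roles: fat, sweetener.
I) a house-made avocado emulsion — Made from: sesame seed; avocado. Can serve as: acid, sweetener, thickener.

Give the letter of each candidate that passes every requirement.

C, D, G, H, I

A: has rolled oats, so not gluten-free — no
B: has fish sauce, so not fish-free; has honey, so not honey-free — reject
C: works as a sweetener, no soy, no honey — keep
D: works as a sweetener, no honey, no soy — OK
E: has soybean, so not soy-free — no
F: not usable as a sweetener; has honey, so not honey-free — no
G: all constraints satisfied — keep
H: nothing on the exclusion list — valid
I: only sesame seed and avocado; none excluded — valid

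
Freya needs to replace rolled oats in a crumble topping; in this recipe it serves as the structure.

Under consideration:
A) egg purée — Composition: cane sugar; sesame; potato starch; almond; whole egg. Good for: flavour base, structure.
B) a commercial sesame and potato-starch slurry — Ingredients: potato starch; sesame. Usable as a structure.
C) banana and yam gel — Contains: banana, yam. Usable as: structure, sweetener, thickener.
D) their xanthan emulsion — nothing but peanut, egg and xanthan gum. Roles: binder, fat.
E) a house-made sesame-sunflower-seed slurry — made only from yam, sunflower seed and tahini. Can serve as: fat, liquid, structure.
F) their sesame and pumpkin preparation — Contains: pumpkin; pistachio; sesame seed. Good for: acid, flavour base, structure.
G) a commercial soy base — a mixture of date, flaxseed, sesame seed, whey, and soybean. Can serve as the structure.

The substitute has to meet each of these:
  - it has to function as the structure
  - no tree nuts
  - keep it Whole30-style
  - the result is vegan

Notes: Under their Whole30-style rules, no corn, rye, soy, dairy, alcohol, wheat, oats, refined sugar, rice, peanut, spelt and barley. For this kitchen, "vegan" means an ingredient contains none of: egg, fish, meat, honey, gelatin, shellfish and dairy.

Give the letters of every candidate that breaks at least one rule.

A: has cane sugar, so not Whole30-style; has whole egg, so not vegan (and 1 more) — no
B: no tree nuts, vegan — valid
C: every rule checks out — keep
D: not usable as a structure; has peanut, so not Whole30-style (and 1 more) — out
E: all constraints satisfied — valid
F: has pistachio, so not tree-nut-free — out
G: has whey, so not Whole30-style; has whey, so not vegan — reject

A, D, F, G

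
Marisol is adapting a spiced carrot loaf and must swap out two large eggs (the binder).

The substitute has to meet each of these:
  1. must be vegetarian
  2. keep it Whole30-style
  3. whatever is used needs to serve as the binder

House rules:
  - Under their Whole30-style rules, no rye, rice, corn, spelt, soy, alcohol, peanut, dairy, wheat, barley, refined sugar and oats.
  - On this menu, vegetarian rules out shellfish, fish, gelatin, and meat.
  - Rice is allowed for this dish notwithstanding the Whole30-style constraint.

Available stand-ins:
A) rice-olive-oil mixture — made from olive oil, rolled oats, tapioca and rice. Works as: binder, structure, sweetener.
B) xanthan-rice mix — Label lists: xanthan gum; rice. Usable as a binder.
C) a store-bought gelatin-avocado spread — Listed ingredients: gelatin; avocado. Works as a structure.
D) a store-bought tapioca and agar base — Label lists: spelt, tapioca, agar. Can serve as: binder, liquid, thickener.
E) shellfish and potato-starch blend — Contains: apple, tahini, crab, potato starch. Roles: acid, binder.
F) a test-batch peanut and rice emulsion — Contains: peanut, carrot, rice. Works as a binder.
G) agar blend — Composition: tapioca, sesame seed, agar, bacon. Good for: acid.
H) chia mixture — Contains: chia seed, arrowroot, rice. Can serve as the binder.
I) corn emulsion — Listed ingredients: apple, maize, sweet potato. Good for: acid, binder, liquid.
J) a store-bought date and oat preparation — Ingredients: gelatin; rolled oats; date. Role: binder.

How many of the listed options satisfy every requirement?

A: has rolled oats, so not Whole30-style — no
B: rice is permitted under the Whole30-style carve-out; nothing else excluded — keep
C: not usable as a binder; has gelatin, so not vegetarian — reject
D: has spelt, so not Whole30-style — no
E: has crab, so not vegetarian — out
F: has peanut, so not Whole30-style — no
G: not usable as a binder; has bacon, so not vegetarian — out
H: rice is permitted under the Whole30-style carve-out; nothing else excluded — valid
I: has maize, so not Whole30-style — out
J: has rolled oats, so not Whole30-style; has gelatin, so not vegetarian — out

2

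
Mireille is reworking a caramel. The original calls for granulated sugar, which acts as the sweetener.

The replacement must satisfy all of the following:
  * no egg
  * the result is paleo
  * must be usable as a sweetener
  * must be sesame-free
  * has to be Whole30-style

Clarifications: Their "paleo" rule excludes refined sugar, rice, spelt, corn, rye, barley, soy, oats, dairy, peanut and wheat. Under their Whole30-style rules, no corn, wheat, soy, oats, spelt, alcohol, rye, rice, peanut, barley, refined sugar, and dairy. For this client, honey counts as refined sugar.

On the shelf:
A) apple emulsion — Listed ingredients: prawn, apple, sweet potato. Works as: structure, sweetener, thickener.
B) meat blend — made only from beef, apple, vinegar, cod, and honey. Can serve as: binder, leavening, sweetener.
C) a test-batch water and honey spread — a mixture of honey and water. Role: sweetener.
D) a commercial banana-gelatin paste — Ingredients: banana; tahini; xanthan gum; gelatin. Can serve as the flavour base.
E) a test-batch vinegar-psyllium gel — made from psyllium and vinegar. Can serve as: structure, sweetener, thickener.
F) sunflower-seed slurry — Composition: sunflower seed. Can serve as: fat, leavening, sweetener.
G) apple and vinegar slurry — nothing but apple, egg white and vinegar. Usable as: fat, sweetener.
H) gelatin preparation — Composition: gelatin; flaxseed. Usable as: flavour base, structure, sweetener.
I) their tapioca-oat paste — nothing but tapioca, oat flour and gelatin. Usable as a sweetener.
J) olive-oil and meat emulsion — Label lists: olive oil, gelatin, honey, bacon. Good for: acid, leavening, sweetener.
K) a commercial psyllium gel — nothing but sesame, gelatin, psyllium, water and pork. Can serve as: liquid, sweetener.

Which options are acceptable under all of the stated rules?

A: works as a sweetener, no sesame, paleo — valid
B: has honey, so not paleo; has honey, so not Whole30-style — out
C: has honey, so not paleo; has honey, so not Whole30-style — out
D: not usable as a sweetener; has tahini, so not sesame-free — no
E: works as a sweetener, Whole30-style, no egg — valid
F: no egg, no sesame — valid
G: has egg white, so not egg-free — out
H: only gelatin and flaxseed; none excluded — keep
I: has oat flour, so not paleo; has oat flour, so not Whole30-style — no
J: has honey, so not paleo; has honey, so not Whole30-style — reject
K: has sesame, so not sesame-free — no

A, E, F, H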